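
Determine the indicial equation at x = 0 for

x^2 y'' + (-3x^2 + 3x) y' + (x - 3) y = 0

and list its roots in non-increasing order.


Divide by x^2 to reach normal form y'' + P_1(x) y' + P_2(x) y = 0 with P_1(x) = -3 + 3/x and P_2(x) = 1/x - 3/x^2.
x = 0 is a singular point because the y'-coefficient -3 + 3/x has a pole at x = 0 and the y-coefficient 1/x - 3/x^2 has a pole at x = 0.
It is a regular singular point because x P_1(x) = p(x) = 3 - 3x and x^2 P_2(x) = q(x) = x - 3 are polynomials, hence analytic at x = 0.
p(0) = 3,  q(0) = -3.
Indicial equation: r(r-1) + p(0) r + q(0) = 0, i.e. r^2 + (p(0) - 1) r + q(0) = 0, i.e. r^2 + 2 r - 3 = 0.
Discriminant: (2)^2 - 4(-3) = 16, so r = (-2 ± 4)/2.
Solving: r_1 = 1, r_2 = -3.

indicial: r^2 + 2 r - 3 = 0; roots r_1 = 1, r_2 = -3


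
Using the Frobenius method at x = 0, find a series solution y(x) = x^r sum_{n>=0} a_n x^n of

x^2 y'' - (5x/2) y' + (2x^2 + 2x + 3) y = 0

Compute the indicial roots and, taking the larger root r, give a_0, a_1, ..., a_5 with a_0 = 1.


Write in Frobenius form y'' + (p(x)/x) y' + (q(x)/x^2) y = 0:
  p(x) = -5/2,  q(x) = 2x^2 + 2x + 3.
Indicial equation: r(r-1) + (-5/2) r + (3) = 0 -> roots r_1 = 2, r_2 = 3/2.
Take r = r_1 = 2. Let y(x) = x^r sum_{n>=0} a_n x^n with a_0 = 1.
Substitute y = x^r sum a_n x^n and match x^{r+n}. The recurrence is
  D(n) a_n + 2 a_{n-1} + 2 a_{n-2} = 0,  where D(n) = (r+n)(r+n-1) + (-5/2)(r+n) + (3).
  a_n = [-2 a_{n-1} - 2 a_{n-2}] / D(n).
Since the indicial polynomial factors as (r - r_1)(r - r_2), D(n) = (r_1 + n - r_1)(r_1 + n - r_2) = n(n + 1/2).
Evaluating step by step (a_0 = 1):
  n = 1: D(1) = 1(1 + 1/2) = 3/2; numerator = -2(1) = -2; a_1 = (-2)/(3/2) = -4/3
  n = 2: D(2) = 2(2 + 1/2) = 5; numerator = -2(-4/3) - 2(1) = 2/3; a_2 = (2/3)/(5) = 2/15
  n = 3: D(3) = 3(3 + 1/2) = 21/2; numerator = -2(2/15) - 2(-4/3) = 12/5; a_3 = (12/5)/(21/2) = 8/35
  n = 4: D(4) = 4(4 + 1/2) = 18; numerator = -2(8/35) - 2(2/15) = -76/105; a_4 = (-76/105)/(18) = -38/945
  n = 5: D(5) = 5(5 + 1/2) = 55/2; numerator = -2(-38/945) - 2(8/35) = -356/945; a_5 = (-356/945)/(55/2) = -712/51975

r = 2; a_0 = 1; a_1 = -4/3; a_2 = 2/15; a_3 = 8/35; a_4 = -38/945; a_5 = -712/51975


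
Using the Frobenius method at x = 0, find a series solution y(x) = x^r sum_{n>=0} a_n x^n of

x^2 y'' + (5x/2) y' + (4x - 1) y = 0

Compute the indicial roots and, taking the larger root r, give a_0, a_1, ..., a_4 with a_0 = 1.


Write in Frobenius form y'' + (p(x)/x) y' + (q(x)/x^2) y = 0:
  p(x) = 5/2,  q(x) = 4x - 1.
Indicial equation: r(r-1) + (5/2) r + (-1) = 0 -> roots r_1 = 1/2, r_2 = -2.
Take r = r_1 = 1/2. Let y(x) = x^r sum_{n>=0} a_n x^n with a_0 = 1.
Substitute y = x^r sum a_n x^n and match x^{r+n}. The recurrence is
  D(n) a_n + 4 a_{n-1} = 0,  where D(n) = (r+n)(r+n-1) + (5/2)(r+n) + (-1).
  a_n = -4 / D(n) * a_{n-1}.
Since the indicial polynomial factors as (r - r_1)(r - r_2), D(n) = (r_1 + n - r_1)(r_1 + n - r_2) = n(n + 5/2).
Evaluating step by step (a_0 = 1):
  n = 1: D(1) = 1(1 + 5/2) = 7/2; numerator = -4(1) = -4; a_1 = (-4)/(7/2) = -8/7
  n = 2: D(2) = 2(2 + 5/2) = 9; numerator = -4(-8/7) = 32/7; a_2 = (32/7)/(9) = 32/63
  n = 3: D(3) = 3(3 + 5/2) = 33/2; numerator = -4(32/63) = -128/63; a_3 = (-128/63)/(33/2) = -256/2079
  n = 4: D(4) = 4(4 + 5/2) = 26; numerator = -4(-256/2079) = 1024/2079; a_4 = (1024/2079)/(26) = 512/27027

r = 1/2; a_0 = 1; a_1 = -8/7; a_2 = 32/63; a_3 = -256/2079; a_4 = 512/27027


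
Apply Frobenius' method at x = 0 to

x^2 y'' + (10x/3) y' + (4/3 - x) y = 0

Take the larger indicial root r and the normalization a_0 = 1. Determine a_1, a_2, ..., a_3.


Write in Frobenius form y'' + (p(x)/x) y' + (q(x)/x^2) y = 0:
  p(x) = 10/3,  q(x) = 4/3 - x.
Indicial equation: r(r-1) + (10/3) r + (4/3) = 0 -> roots r_1 = -1, r_2 = -4/3.
Take r = r_1 = -1. Let y(x) = x^r sum_{n>=0} a_n x^n with a_0 = 1.
Substitute y = x^r sum a_n x^n and match x^{r+n}. The recurrence is
  D(n) a_n - 1 a_{n-1} = 0,  where D(n) = (r+n)(r+n-1) + (10/3)(r+n) + (4/3).
  a_n = 1 / D(n) * a_{n-1}.
Since the indicial polynomial factors as (r - r_1)(r - r_2), D(n) = (r_1 + n - r_1)(r_1 + n - r_2) = n(n + 1/3).
Evaluating step by step (a_0 = 1):
  n = 1: D(1) = 1(1 + 1/3) = 4/3; numerator = 1(1) = 1; a_1 = (1)/(4/3) = 3/4
  n = 2: D(2) = 2(2 + 1/3) = 14/3; numerator = 1(3/4) = 3/4; a_2 = (3/4)/(14/3) = 9/56
  n = 3: D(3) = 3(3 + 1/3) = 10; numerator = 1(9/56) = 9/56; a_3 = (9/56)/(10) = 9/560

r = -1; a_0 = 1; a_1 = 3/4; a_2 = 9/56; a_3 = 9/560


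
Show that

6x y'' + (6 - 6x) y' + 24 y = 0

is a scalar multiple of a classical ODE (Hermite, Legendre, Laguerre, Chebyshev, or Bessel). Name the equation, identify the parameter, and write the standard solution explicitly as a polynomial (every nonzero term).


All three coefficients share the factor 6; dividing through by 6 gives  x y'' + (1 - x) y' + 4 y = 0.
This matches the Laguerre equation x y'' + (1 - x) y' + n y = 0 with n = 4; the polynomial solution is L_4(x).
With y = sum_k a_k x^k, matching x^k gives (k+1)k a_{k+1} + (k+1) a_{k+1} - k a_k + n a_k = 0, i.e. (k+1)^2 a_{k+1} = (k - n) a_k = (k - 4) a_k. The right side vanishes at k = 4, so the series terminates at degree 4.
Standard normalization L_n(0) = 1 gives a_0 = 1. Work upward with a_{k+1} = (k - 4) a_k / (k+1)^2:
  a_1 = (0 - 4)(1) / 1^2 = -4/1 = -4
  a_2 = (1 - 4)(-4) / 2^2 = 12/4 = 3
  a_3 = (2 - 4)(3) / 3^2 = -6/9 = -2/3
  a_4 = (3 - 4)(-2/3) / 4^2 = (2/3)/16 = 1/24
Hence L_4(x) = x^4/24 - 2 x^3/3 + 3 x^2 - 4 x + 1.

L_4(x); series = x^4/24 - 2 x^3/3 + 3 x^2 - 4 x + 1


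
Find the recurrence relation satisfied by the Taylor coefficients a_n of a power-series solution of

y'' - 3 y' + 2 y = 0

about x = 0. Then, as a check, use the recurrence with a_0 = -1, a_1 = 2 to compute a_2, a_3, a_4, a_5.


Substitute y = sum_n a_n x^n.
y''(x) has coefficient (n+2)(n+1) a_{n+2} at x^n;
-3 y'(x) has coefficient -3 (n+1) a_{n+1} at x^n;
2 y(x) has coefficient 2 a_n at x^n.
Matching x^n: (n+2)(n+1) a_{n+2} - 3 (n+1) a_{n+1} + 2 a_n = 0.
Thus a_{n+2} = [3 (n+1) a_{n+1} - 2 a_n] / ((n+1)(n+2)).

Check with a_0 = -1, a_1 = 2 (apply the recurrence for n = 0, 1, 2, 3): a_0 = -1, a_1 = 2, a_2 = 4, a_3 = 10/3, a_4 = 11/6, a_5 = 23/30.

a_(n+2) = [3 (n+1) a_(n+1) - 2 a_n] / ((n+1)(n+2)); check: a_0 = -1, a_1 = 2, a_2 = 4, a_3 = 10/3, a_4 = 11/6, a_5 = 23/30


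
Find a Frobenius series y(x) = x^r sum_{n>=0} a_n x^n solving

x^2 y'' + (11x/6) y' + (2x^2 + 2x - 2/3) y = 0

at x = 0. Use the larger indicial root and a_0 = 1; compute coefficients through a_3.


Write in Frobenius form y'' + (p(x)/x) y' + (q(x)/x^2) y = 0:
  p(x) = 11/6,  q(x) = 2x^2 + 2x - 2/3.
Indicial equation: r(r-1) + (11/6) r + (-2/3) = 0 -> roots r_1 = 1/2, r_2 = -4/3.
Take r = r_1 = 1/2. Let y(x) = x^r sum_{n>=0} a_n x^n with a_0 = 1.
Substitute y = x^r sum a_n x^n and match x^{r+n}. The recurrence is
  D(n) a_n + 2 a_{n-1} + 2 a_{n-2} = 0,  where D(n) = (r+n)(r+n-1) + (11/6)(r+n) + (-2/3).
  a_n = [-2 a_{n-1} - 2 a_{n-2}] / D(n).
Since the indicial polynomial factors as (r - r_1)(r - r_2), D(n) = (r_1 + n - r_1)(r_1 + n - r_2) = n(n + 11/6).
Evaluating step by step (a_0 = 1):
  n = 1: D(1) = 1(1 + 11/6) = 17/6; numerator = -2(1) = -2; a_1 = (-2)/(17/6) = -12/17
  n = 2: D(2) = 2(2 + 11/6) = 23/3; numerator = -2(-12/17) - 2(1) = -10/17; a_2 = (-10/17)/(23/3) = -30/391
  n = 3: D(3) = 3(3 + 11/6) = 29/2; numerator = -2(-30/391) - 2(-12/17) = 36/23; a_3 = (36/23)/(29/2) = 72/667

r = 1/2; a_0 = 1; a_1 = -12/17; a_2 = -30/391; a_3 = 72/667


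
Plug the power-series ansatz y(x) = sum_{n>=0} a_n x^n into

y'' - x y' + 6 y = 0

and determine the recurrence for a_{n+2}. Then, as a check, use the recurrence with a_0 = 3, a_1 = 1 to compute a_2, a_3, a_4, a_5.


Substitute y = sum_n a_n x^n.
y''(x) has coefficient (n+2)(n+1) a_{n+2} at x^n;
-x y'(x) has coefficient -n a_n at x^n (shift);
6 y(x) has coefficient 6 a_n at x^n.
Matching x^n: (n+2)(n+1) a_{n+2} + (-n + 6) a_n = 0.
Thus a_{n+2} = (n - 6) / ((n+1)(n+2)) * a_n.

Check with a_0 = 3, a_1 = 1 (apply the recurrence for n = 0, 1, 2, 3): a_0 = 3, a_1 = 1, a_2 = -9, a_3 = -5/6, a_4 = 3, a_5 = 1/8.

a_(n+2) = (n - 6) / ((n+1)(n+2)) * a_n; check: a_0 = 3, a_1 = 1, a_2 = -9, a_3 = -5/6, a_4 = 3, a_5 = 1/8


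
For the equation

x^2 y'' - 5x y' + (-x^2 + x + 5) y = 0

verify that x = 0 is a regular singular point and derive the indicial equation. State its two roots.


Divide by x^2 to reach normal form y'' + P_1(x) y' + P_2(x) y = 0 with P_1(x) = -5/x and P_2(x) = -1 + 1/x + 5/x^2.
x = 0 is a singular point because the y'-coefficient -5/x has a pole at x = 0 and the y-coefficient -1 + 1/x + 5/x^2 has a pole at x = 0.
It is a regular singular point because x P_1(x) = p(x) = -5 and x^2 P_2(x) = q(x) = -x^2 + x + 5 are polynomials, hence analytic at x = 0.
p(0) = -5,  q(0) = 5.
Indicial equation: r(r-1) + p(0) r + q(0) = 0, i.e. r^2 + (p(0) - 1) r + q(0) = 0, i.e. r^2 - 6 r + 5 = 0.
Discriminant: (-6)^2 - 4(5) = 16, so r = (6 ± 4)/2.
Solving: r_1 = 5, r_2 = 1.

indicial: r^2 - 6 r + 5 = 0; roots r_1 = 5, r_2 = 1


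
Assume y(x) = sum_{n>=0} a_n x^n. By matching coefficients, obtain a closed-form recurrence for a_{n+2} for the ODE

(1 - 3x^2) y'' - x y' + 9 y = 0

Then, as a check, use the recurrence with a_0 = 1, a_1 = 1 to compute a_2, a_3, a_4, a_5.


Substitute y = sum_n a_n x^n.
(1 - 3 x^2) y'' contributes (n+2)(n+1) a_{n+2} - 3 n(n-1) a_n at x^n.
-x y'(x) contributes -n a_n at x^n.
9 y(x) contributes 9 a_n at x^n.
Matching x^n: (n+2)(n+1) a_{n+2} + (-3 n(n-1) - n + 9) a_n = 0.
Thus a_{n+2} = (3 n(n-1) + n - 9) / ((n+1)(n+2)) * a_n.

Check with a_0 = 1, a_1 = 1 (apply the recurrence for n = 0, 1, 2, 3): a_0 = 1, a_1 = 1, a_2 = -9/2, a_3 = -4/3, a_4 = 3/8, a_5 = -4/5.

a_(n+2) = (3 n(n-1) + n - 9) / ((n+1)(n+2)) * a_n; check: a_0 = 1, a_1 = 1, a_2 = -9/2, a_3 = -4/3, a_4 = 3/8, a_5 = -4/5


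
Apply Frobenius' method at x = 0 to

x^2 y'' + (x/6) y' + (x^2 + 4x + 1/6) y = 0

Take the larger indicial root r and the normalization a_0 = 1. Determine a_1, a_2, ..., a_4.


Write in Frobenius form y'' + (p(x)/x) y' + (q(x)/x^2) y = 0:
  p(x) = 1/6,  q(x) = x^2 + 4x + 1/6.
Indicial equation: r(r-1) + (1/6) r + (1/6) = 0 -> roots r_1 = 1/2, r_2 = 1/3.
Take r = r_1 = 1/2. Let y(x) = x^r sum_{n>=0} a_n x^n with a_0 = 1.
Substitute y = x^r sum a_n x^n and match x^{r+n}. The recurrence is
  D(n) a_n + 4 a_{n-1} + 1 a_{n-2} = 0,  where D(n) = (r+n)(r+n-1) + (1/6)(r+n) + (1/6).
  a_n = [-4 a_{n-1} - 1 a_{n-2}] / D(n).
Since the indicial polynomial factors as (r - r_1)(r - r_2), D(n) = (r_1 + n - r_1)(r_1 + n - r_2) = n(n + 1/6).
Evaluating step by step (a_0 = 1):
  n = 1: D(1) = 1(1 + 1/6) = 7/6; numerator = -4(1) = -4; a_1 = (-4)/(7/6) = -24/7
  n = 2: D(2) = 2(2 + 1/6) = 13/3; numerator = -4(-24/7) - 1(1) = 89/7; a_2 = (89/7)/(13/3) = 267/91
  n = 3: D(3) = 3(3 + 1/6) = 19/2; numerator = -4(267/91) - 1(-24/7) = -108/13; a_3 = (-108/13)/(19/2) = -216/247
  n = 4: D(4) = 4(4 + 1/6) = 50/3; numerator = -4(-216/247) - 1(267/91) = 75/133; a_4 = (75/133)/(50/3) = 9/266

r = 1/2; a_0 = 1; a_1 = -24/7; a_2 = 267/91; a_3 = -216/247; a_4 = 9/266


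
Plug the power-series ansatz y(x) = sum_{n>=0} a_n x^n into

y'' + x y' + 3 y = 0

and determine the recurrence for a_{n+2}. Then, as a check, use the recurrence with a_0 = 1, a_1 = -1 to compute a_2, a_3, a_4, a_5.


Substitute y = sum_n a_n x^n.
y''(x) has coefficient (n+2)(n+1) a_{n+2} at x^n;
x y'(x) has coefficient n a_n at x^n (shift);
3 y(x) has coefficient 3 a_n at x^n.
Matching x^n: (n+2)(n+1) a_{n+2} + (n + 3) a_n = 0.
Thus a_{n+2} = (-n - 3) / ((n+1)(n+2)) * a_n.

Check with a_0 = 1, a_1 = -1 (apply the recurrence for n = 0, 1, 2, 3): a_0 = 1, a_1 = -1, a_2 = -3/2, a_3 = 2/3, a_4 = 5/8, a_5 = -1/5.

a_(n+2) = (-n - 3) / ((n+1)(n+2)) * a_n; check: a_0 = 1, a_1 = -1, a_2 = -3/2, a_3 = 2/3, a_4 = 5/8, a_5 = -1/5


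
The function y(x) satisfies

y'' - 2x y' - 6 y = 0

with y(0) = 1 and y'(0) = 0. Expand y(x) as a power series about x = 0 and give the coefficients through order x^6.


Ansatz: y(x) = sum_{n>=0} a_n x^n, so y'(x) = sum_{n>=1} n a_n x^(n-1) and y''(x) = sum_{n>=2} n(n-1) a_n x^(n-2).
Substitute into P(x) y'' + Q(x) y' + R(x) y = 0 with P(x) = 1, Q(x) = -2x, R(x) = -6, and match powers of x.
Initial conditions: a_0 = 1, a_1 = 0.
Setting the coefficient of each power of x to zero and solving order by order (substituting the coefficients already found):
  x^0: 2 a_2 - 6 a_0 = 0  ->  2 a_2 = 6 a_0 = 6  ->  a_2 = 3
  x^1: 6 a_3 - 8 a_1 = 0  ->  6 a_3 = 8 a_1 = 0  ->  a_3 = 0
  x^2: 12 a_4 - 10 a_2 = 0  ->  12 a_4 = 10 a_2 = 30  ->  a_4 = 5/2
  x^3: 20 a_5 - 12 a_3 = 0  ->  20 a_5 = 12 a_3 = 0  ->  a_5 = 0
  x^4: 30 a_6 - 14 a_4 = 0  ->  30 a_6 = 14 a_4 = 35  ->  a_6 = 7/6
Truncated series: y(x) = 1 + 3 x^2 + (5/2) x^4 + (7/6) x^6 + O(x^7).

a_0 = 1; a_1 = 0; a_2 = 3; a_3 = 0; a_4 = 5/2; a_5 = 0; a_6 = 7/6


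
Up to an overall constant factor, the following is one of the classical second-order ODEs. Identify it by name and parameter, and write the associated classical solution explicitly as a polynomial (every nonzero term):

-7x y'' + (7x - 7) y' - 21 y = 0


All three coefficients share the factor -7; dividing through by -7 gives  x y'' + (1 - x) y' + 3 y = 0.
This matches the Laguerre equation x y'' + (1 - x) y' + n y = 0 with n = 3; the polynomial solution is L_3(x).
With y = sum_k a_k x^k, matching x^k gives (k+1)k a_{k+1} + (k+1) a_{k+1} - k a_k + n a_k = 0, i.e. (k+1)^2 a_{k+1} = (k - n) a_k = (k - 3) a_k. The right side vanishes at k = 3, so the series terminates at degree 3.
Standard normalization L_n(0) = 1 gives a_0 = 1. Work upward with a_{k+1} = (k - 3) a_k / (k+1)^2:
  a_1 = (0 - 3)(1) / 1^2 = -3/1 = -3
  a_2 = (1 - 3)(-3) / 2^2 = 6/4 = 3/2
  a_3 = (2 - 3)(3/2) / 3^2 = (-3/2)/9 = -1/6
Hence L_3(x) = -x^3/6 + 3 x^2/2 - 3 x + 1.

L_3(x); series = -x^3/6 + 3 x^2/2 - 3 x + 1


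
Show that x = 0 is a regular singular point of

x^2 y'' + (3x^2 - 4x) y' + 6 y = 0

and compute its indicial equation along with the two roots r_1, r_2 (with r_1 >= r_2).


Divide by x^2 to reach normal form y'' + P_1(x) y' + P_2(x) y = 0 with P_1(x) = 3 - 4/x and P_2(x) = 6/x^2.
x = 0 is a singular point because the y'-coefficient 3 - 4/x has a pole at x = 0 and the y-coefficient 6/x^2 has a pole at x = 0.
It is a regular singular point because x P_1(x) = p(x) = 3x - 4 and x^2 P_2(x) = q(x) = 6 are polynomials, hence analytic at x = 0.
p(0) = -4,  q(0) = 6.
Indicial equation: r(r-1) + p(0) r + q(0) = 0, i.e. r^2 + (p(0) - 1) r + q(0) = 0, i.e. r^2 - 5 r + 6 = 0.
Discriminant: (-5)^2 - 4(6) = 1, so r = (5 ± 1)/2.
Solving: r_1 = 3, r_2 = 2.

indicial: r^2 - 5 r + 6 = 0; roots r_1 = 3, r_2 = 2


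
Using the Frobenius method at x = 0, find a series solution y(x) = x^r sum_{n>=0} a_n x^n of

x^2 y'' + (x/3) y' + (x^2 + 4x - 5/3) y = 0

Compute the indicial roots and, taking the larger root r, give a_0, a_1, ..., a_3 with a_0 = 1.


Write in Frobenius form y'' + (p(x)/x) y' + (q(x)/x^2) y = 0:
  p(x) = 1/3,  q(x) = x^2 + 4x - 5/3.
Indicial equation: r(r-1) + (1/3) r + (-5/3) = 0 -> roots r_1 = 5/3, r_2 = -1.
Take r = r_1 = 5/3. Let y(x) = x^r sum_{n>=0} a_n x^n with a_0 = 1.
Substitute y = x^r sum a_n x^n and match x^{r+n}. The recurrence is
  D(n) a_n + 4 a_{n-1} + 1 a_{n-2} = 0,  where D(n) = (r+n)(r+n-1) + (1/3)(r+n) + (-5/3).
  a_n = [-4 a_{n-1} - 1 a_{n-2}] / D(n).
Since the indicial polynomial factors as (r - r_1)(r - r_2), D(n) = (r_1 + n - r_1)(r_1 + n - r_2) = n(n + 8/3).
Evaluating step by step (a_0 = 1):
  n = 1: D(1) = 1(1 + 8/3) = 11/3; numerator = -4(1) = -4; a_1 = (-4)/(11/3) = -12/11
  n = 2: D(2) = 2(2 + 8/3) = 28/3; numerator = -4(-12/11) - 1(1) = 37/11; a_2 = (37/11)/(28/3) = 111/308
  n = 3: D(3) = 3(3 + 8/3) = 17; numerator = -4(111/308) - 1(-12/11) = -27/77; a_3 = (-27/77)/(17) = -27/1309

r = 5/3; a_0 = 1; a_1 = -12/11; a_2 = 111/308; a_3 = -27/1309


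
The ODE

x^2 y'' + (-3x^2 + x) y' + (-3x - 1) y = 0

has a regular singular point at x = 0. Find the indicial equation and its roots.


Divide by x^2 to reach normal form y'' + P_1(x) y' + P_2(x) y = 0 with P_1(x) = -3 + 1/x and P_2(x) = -3/x - 1/x^2.
x = 0 is a singular point because the y'-coefficient -3 + 1/x has a pole at x = 0 and the y-coefficient -3/x - 1/x^2 has a pole at x = 0.
It is a regular singular point because x P_1(x) = p(x) = 1 - 3x and x^2 P_2(x) = q(x) = -3x - 1 are polynomials, hence analytic at x = 0.
p(0) = 1,  q(0) = -1.
Indicial equation: r(r-1) + p(0) r + q(0) = 0, i.e. r^2 + (p(0) - 1) r + q(0) = 0, i.e. r^2 - 1 = 0.
Discriminant: (0)^2 - 4(-1) = 4, so r = (0 ± 2)/2.
Solving: r_1 = 1, r_2 = -1.

indicial: r^2 - 1 = 0; roots r_1 = 1, r_2 = -1


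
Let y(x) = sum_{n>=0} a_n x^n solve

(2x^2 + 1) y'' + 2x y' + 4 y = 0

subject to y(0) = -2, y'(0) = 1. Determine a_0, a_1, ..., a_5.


Ansatz: y(x) = sum_{n>=0} a_n x^n, so y'(x) = sum_{n>=1} n a_n x^(n-1) and y''(x) = sum_{n>=2} n(n-1) a_n x^(n-2).
Substitute into P(x) y'' + Q(x) y' + R(x) y = 0 with P(x) = 2x^2 + 1, Q(x) = 2x, R(x) = 4, and match powers of x.
Initial conditions: a_0 = -2, a_1 = 1.
Setting the coefficient of each power of x to zero and solving order by order (substituting the coefficients already found):
  x^0: 2 a_2 + 4 a_0 = 0  ->  2 a_2 = -4 a_0 = 8  ->  a_2 = 4
  x^1: 6 a_3 + 6 a_1 = 0  ->  6 a_3 = -6 a_1 = -6  ->  a_3 = -1
  x^2: 12 a_4 + 12 a_2 = 0  ->  12 a_4 = -12 a_2 = -48  ->  a_4 = -4
  x^3: 20 a_5 + 22 a_3 = 0  ->  20 a_5 = -22 a_3 = 22  ->  a_5 = 11/10
Truncated series: y(x) = -2 + x + 4 x^2 - x^3 - 4 x^4 + (11/10) x^5 + O(x^6).

a_0 = -2; a_1 = 1; a_2 = 4; a_3 = -1; a_4 = -4; a_5 = 11/10


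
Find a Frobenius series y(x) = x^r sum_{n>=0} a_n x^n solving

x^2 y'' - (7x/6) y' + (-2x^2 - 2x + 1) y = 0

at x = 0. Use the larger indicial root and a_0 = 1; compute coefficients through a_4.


Write in Frobenius form y'' + (p(x)/x) y' + (q(x)/x^2) y = 0:
  p(x) = -7/6,  q(x) = -2x^2 - 2x + 1.
Indicial equation: r(r-1) + (-7/6) r + (1) = 0 -> roots r_1 = 3/2, r_2 = 2/3.
Take r = r_1 = 3/2. Let y(x) = x^r sum_{n>=0} a_n x^n with a_0 = 1.
Substitute y = x^r sum a_n x^n and match x^{r+n}. The recurrence is
  D(n) a_n - 2 a_{n-1} - 2 a_{n-2} = 0,  where D(n) = (r+n)(r+n-1) + (-7/6)(r+n) + (1).
  a_n = [2 a_{n-1} + 2 a_{n-2}] / D(n).
Since the indicial polynomial factors as (r - r_1)(r - r_2), D(n) = (r_1 + n - r_1)(r_1 + n - r_2) = n(n + 5/6).
Evaluating step by step (a_0 = 1):
  n = 1: D(1) = 1(1 + 5/6) = 11/6; numerator = 2(1) = 2; a_1 = (2)/(11/6) = 12/11
  n = 2: D(2) = 2(2 + 5/6) = 17/3; numerator = 2(12/11) + 2(1) = 46/11; a_2 = (46/11)/(17/3) = 138/187
  n = 3: D(3) = 3(3 + 5/6) = 23/2; numerator = 2(138/187) + 2(12/11) = 684/187; a_3 = (684/187)/(23/2) = 1368/4301
  n = 4: D(4) = 4(4 + 5/6) = 58/3; numerator = 2(1368/4301) + 2(138/187) = 9084/4301; a_4 = (9084/4301)/(58/3) = 13626/124729

r = 3/2; a_0 = 1; a_1 = 12/11; a_2 = 138/187; a_3 = 1368/4301; a_4 = 13626/124729


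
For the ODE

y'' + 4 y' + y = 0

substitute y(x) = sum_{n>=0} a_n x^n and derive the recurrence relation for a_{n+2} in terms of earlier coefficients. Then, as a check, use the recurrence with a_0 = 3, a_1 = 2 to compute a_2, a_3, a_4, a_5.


Substitute y = sum_n a_n x^n.
y''(x) has coefficient (n+2)(n+1) a_{n+2} at x^n;
4 y'(x) has coefficient 4 (n+1) a_{n+1} at x^n;
y(x) has coefficient 1 a_n at x^n.
Matching x^n: (n+2)(n+1) a_{n+2} + 4 (n+1) a_{n+1} + 1 a_n = 0.
Thus a_{n+2} = [-4 (n+1) a_{n+1} - 1 a_n] / ((n+1)(n+2)).

Check with a_0 = 3, a_1 = 2 (apply the recurrence for n = 0, 1, 2, 3): a_0 = 3, a_1 = 2, a_2 = -11/2, a_3 = 7, a_4 = -157/24, a_5 = 293/60.

a_(n+2) = [-4 (n+1) a_(n+1) - 1 a_n] / ((n+1)(n+2)); check: a_0 = 3, a_1 = 2, a_2 = -11/2, a_3 = 7, a_4 = -157/24, a_5 = 293/60


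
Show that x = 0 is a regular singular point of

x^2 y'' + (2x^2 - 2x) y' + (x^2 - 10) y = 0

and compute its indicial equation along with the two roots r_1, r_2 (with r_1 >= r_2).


Divide by x^2 to reach normal form y'' + P_1(x) y' + P_2(x) y = 0 with P_1(x) = 2 - 2/x and P_2(x) = 1 - 10/x^2.
x = 0 is a singular point because the y'-coefficient 2 - 2/x has a pole at x = 0 and the y-coefficient 1 - 10/x^2 has a pole at x = 0.
It is a regular singular point because x P_1(x) = p(x) = 2x - 2 and x^2 P_2(x) = q(x) = x^2 - 10 are polynomials, hence analytic at x = 0.
p(0) = -2,  q(0) = -10.
Indicial equation: r(r-1) + p(0) r + q(0) = 0, i.e. r^2 + (p(0) - 1) r + q(0) = 0, i.e. r^2 - 3 r - 10 = 0.
Discriminant: (-3)^2 - 4(-10) = 49, so r = (3 ± 7)/2.
Solving: r_1 = 5, r_2 = -2.

indicial: r^2 - 3 r - 10 = 0; roots r_1 = 5, r_2 = -2


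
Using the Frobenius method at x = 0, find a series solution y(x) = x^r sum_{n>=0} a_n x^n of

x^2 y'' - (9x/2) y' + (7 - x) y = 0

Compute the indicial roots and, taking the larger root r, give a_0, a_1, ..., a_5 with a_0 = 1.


Write in Frobenius form y'' + (p(x)/x) y' + (q(x)/x^2) y = 0:
  p(x) = -9/2,  q(x) = 7 - x.
Indicial equation: r(r-1) + (-9/2) r + (7) = 0 -> roots r_1 = 7/2, r_2 = 2.
Take r = r_1 = 7/2. Let y(x) = x^r sum_{n>=0} a_n x^n with a_0 = 1.
Substitute y = x^r sum a_n x^n and match x^{r+n}. The recurrence is
  D(n) a_n - 1 a_{n-1} = 0,  where D(n) = (r+n)(r+n-1) + (-9/2)(r+n) + (7).
  a_n = 1 / D(n) * a_{n-1}.
Since the indicial polynomial factors as (r - r_1)(r - r_2), D(n) = (r_1 + n - r_1)(r_1 + n - r_2) = n(n + 3/2).
Evaluating step by step (a_0 = 1):
  n = 1: D(1) = 1(1 + 3/2) = 5/2; numerator = 1(1) = 1; a_1 = (1)/(5/2) = 2/5
  n = 2: D(2) = 2(2 + 3/2) = 7; numerator = 1(2/5) = 2/5; a_2 = (2/5)/(7) = 2/35
  n = 3: D(3) = 3(3 + 3/2) = 27/2; numerator = 1(2/35) = 2/35; a_3 = (2/35)/(27/2) = 4/945
  n = 4: D(4) = 4(4 + 3/2) = 22; numerator = 1(4/945) = 4/945; a_4 = (4/945)/(22) = 2/10395
  n = 5: D(5) = 5(5 + 3/2) = 65/2; numerator = 1(2/10395) = 2/10395; a_5 = (2/10395)/(65/2) = 4/675675

r = 7/2; a_0 = 1; a_1 = 2/5; a_2 = 2/35; a_3 = 4/945; a_4 = 2/10395; a_5 = 4/675675


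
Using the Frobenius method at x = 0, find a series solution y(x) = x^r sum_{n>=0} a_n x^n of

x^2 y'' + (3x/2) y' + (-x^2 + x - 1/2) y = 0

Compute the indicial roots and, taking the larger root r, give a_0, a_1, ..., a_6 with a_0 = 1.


Write in Frobenius form y'' + (p(x)/x) y' + (q(x)/x^2) y = 0:
  p(x) = 3/2,  q(x) = -x^2 + x - 1/2.
Indicial equation: r(r-1) + (3/2) r + (-1/2) = 0 -> roots r_1 = 1/2, r_2 = -1.
Take r = r_1 = 1/2. Let y(x) = x^r sum_{n>=0} a_n x^n with a_0 = 1.
Substitute y = x^r sum a_n x^n and match x^{r+n}. The recurrence is
  D(n) a_n + 1 a_{n-1} - 1 a_{n-2} = 0,  where D(n) = (r+n)(r+n-1) + (3/2)(r+n) + (-1/2).
  a_n = [-1 a_{n-1} + 1 a_{n-2}] / D(n).
Since the indicial polynomial factors as (r - r_1)(r - r_2), D(n) = (r_1 + n - r_1)(r_1 + n - r_2) = n(n + 3/2).
Evaluating step by step (a_0 = 1):
  n = 1: D(1) = 1(1 + 3/2) = 5/2; numerator = -1(1) = -1; a_1 = (-1)/(5/2) = -2/5
  n = 2: D(2) = 2(2 + 3/2) = 7; numerator = -1(-2/5) + 1(1) = 7/5; a_2 = (7/5)/(7) = 1/5
  n = 3: D(3) = 3(3 + 3/2) = 27/2; numerator = -1(1/5) + 1(-2/5) = -3/5; a_3 = (-3/5)/(27/2) = -2/45
  n = 4: D(4) = 4(4 + 3/2) = 22; numerator = -1(-2/45) + 1(1/5) = 11/45; a_4 = (11/45)/(22) = 1/90
  n = 5: D(5) = 5(5 + 3/2) = 65/2; numerator = -1(1/90) + 1(-2/45) = -1/18; a_5 = (-1/18)/(65/2) = -1/585
  n = 6: D(6) = 6(6 + 3/2) = 45; numerator = -1(-1/585) + 1(1/90) = 1/78; a_6 = (1/78)/(45) = 1/3510

r = 1/2; a_0 = 1; a_1 = -2/5; a_2 = 1/5; a_3 = -2/45; a_4 = 1/90; a_5 = -1/585; a_6 = 1/3510


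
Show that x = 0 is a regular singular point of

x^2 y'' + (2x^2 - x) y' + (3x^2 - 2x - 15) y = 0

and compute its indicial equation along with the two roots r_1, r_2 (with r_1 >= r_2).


Divide by x^2 to reach normal form y'' + P_1(x) y' + P_2(x) y = 0 with P_1(x) = 2 - 1/x and P_2(x) = 3 - 2/x - 15/x^2.
x = 0 is a singular point because the y'-coefficient 2 - 1/x has a pole at x = 0 and the y-coefficient 3 - 2/x - 15/x^2 has a pole at x = 0.
It is a regular singular point because x P_1(x) = p(x) = 2x - 1 and x^2 P_2(x) = q(x) = 3x^2 - 2x - 15 are polynomials, hence analytic at x = 0.
p(0) = -1,  q(0) = -15.
Indicial equation: r(r-1) + p(0) r + q(0) = 0, i.e. r^2 + (p(0) - 1) r + q(0) = 0, i.e. r^2 - 2 r - 15 = 0.
Discriminant: (-2)^2 - 4(-15) = 64, so r = (2 ± 8)/2.
Solving: r_1 = 5, r_2 = -3.

indicial: r^2 - 2 r - 15 = 0; roots r_1 = 5, r_2 = -3


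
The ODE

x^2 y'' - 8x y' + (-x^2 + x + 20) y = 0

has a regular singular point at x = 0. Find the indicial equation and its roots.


Divide by x^2 to reach normal form y'' + P_1(x) y' + P_2(x) y = 0 with P_1(x) = -8/x and P_2(x) = -1 + 1/x + 20/x^2.
x = 0 is a singular point because the y'-coefficient -8/x has a pole at x = 0 and the y-coefficient -1 + 1/x + 20/x^2 has a pole at x = 0.
It is a regular singular point because x P_1(x) = p(x) = -8 and x^2 P_2(x) = q(x) = -x^2 + x + 20 are polynomials, hence analytic at x = 0.
p(0) = -8,  q(0) = 20.
Indicial equation: r(r-1) + p(0) r + q(0) = 0, i.e. r^2 + (p(0) - 1) r + q(0) = 0, i.e. r^2 - 9 r + 20 = 0.
Discriminant: (-9)^2 - 4(20) = 1, so r = (9 ± 1)/2.
Solving: r_1 = 5, r_2 = 4.

indicial: r^2 - 9 r + 20 = 0; roots r_1 = 5, r_2 = 4


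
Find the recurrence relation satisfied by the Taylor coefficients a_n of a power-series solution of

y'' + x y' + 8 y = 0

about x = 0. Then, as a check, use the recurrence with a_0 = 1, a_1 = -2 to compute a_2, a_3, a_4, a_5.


Substitute y = sum_n a_n x^n.
y''(x) has coefficient (n+2)(n+1) a_{n+2} at x^n;
x y'(x) has coefficient n a_n at x^n (shift);
8 y(x) has coefficient 8 a_n at x^n.
Matching x^n: (n+2)(n+1) a_{n+2} + (n + 8) a_n = 0.
Thus a_{n+2} = (-n - 8) / ((n+1)(n+2)) * a_n.

Check with a_0 = 1, a_1 = -2 (apply the recurrence for n = 0, 1, 2, 3): a_0 = 1, a_1 = -2, a_2 = -4, a_3 = 3, a_4 = 10/3, a_5 = -33/20.

a_(n+2) = (-n - 8) / ((n+1)(n+2)) * a_n; check: a_0 = 1, a_1 = -2, a_2 = -4, a_3 = 3, a_4 = 10/3, a_5 = -33/20


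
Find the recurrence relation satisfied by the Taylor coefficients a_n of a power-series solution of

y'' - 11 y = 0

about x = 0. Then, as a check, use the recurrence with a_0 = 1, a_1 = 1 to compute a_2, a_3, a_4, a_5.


Substitute y = sum_n a_n x^n into y'' + (const) y = 0.
y''(x) = sum_{n>=0} (n+2)(n+1) a_{n+2} x^n.
The ODE becomes sum_n [(n+2)(n+1) a_{n+2} - 11 a_n] x^n = 0.
Setting each coefficient to zero gives the recurrence:
  (n+2)(n+1) a_{n+2} - 11 a_n = 0,
  a_{n+2} = 11 / ((n+1)(n+2)) a_n.

Check with a_0 = 1, a_1 = 1 (apply the recurrence for n = 0, 1, 2, 3): a_0 = 1, a_1 = 1, a_2 = 11/2, a_3 = 11/6, a_4 = 121/24, a_5 = 121/120.

a_{n+2} = 11/((n+1)(n+2)) * a_n; check: a_0 = 1, a_1 = 1, a_2 = 11/2, a_3 = 11/6, a_4 = 121/24, a_5 = 121/120


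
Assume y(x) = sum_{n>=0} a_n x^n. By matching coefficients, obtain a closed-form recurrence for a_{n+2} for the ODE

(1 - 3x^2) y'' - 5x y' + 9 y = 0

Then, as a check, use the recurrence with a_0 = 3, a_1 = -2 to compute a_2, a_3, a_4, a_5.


Substitute y = sum_n a_n x^n.
(1 - 3 x^2) y'' contributes (n+2)(n+1) a_{n+2} - 3 n(n-1) a_n at x^n.
-5 x y'(x) contributes -5 n a_n at x^n.
9 y(x) contributes 9 a_n at x^n.
Matching x^n: (n+2)(n+1) a_{n+2} + (-3 n(n-1) - 5 n + 9) a_n = 0.
Thus a_{n+2} = (3 n(n-1) + 5 n - 9) / ((n+1)(n+2)) * a_n.

Check with a_0 = 3, a_1 = -2 (apply the recurrence for n = 0, 1, 2, 3): a_0 = 3, a_1 = -2, a_2 = -27/2, a_3 = 4/3, a_4 = -63/8, a_5 = 8/5.

a_(n+2) = (3 n(n-1) + 5 n - 9) / ((n+1)(n+2)) * a_n; check: a_0 = 3, a_1 = -2, a_2 = -27/2, a_3 = 4/3, a_4 = -63/8, a_5 = 8/5


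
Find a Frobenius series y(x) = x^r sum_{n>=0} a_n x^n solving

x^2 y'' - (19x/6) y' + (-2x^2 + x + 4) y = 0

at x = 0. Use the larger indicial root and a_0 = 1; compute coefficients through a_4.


Write in Frobenius form y'' + (p(x)/x) y' + (q(x)/x^2) y = 0:
  p(x) = -19/6,  q(x) = -2x^2 + x + 4.
Indicial equation: r(r-1) + (-19/6) r + (4) = 0 -> roots r_1 = 8/3, r_2 = 3/2.
Take r = r_1 = 8/3. Let y(x) = x^r sum_{n>=0} a_n x^n with a_0 = 1.
Substitute y = x^r sum a_n x^n and match x^{r+n}. The recurrence is
  D(n) a_n + 1 a_{n-1} - 2 a_{n-2} = 0,  where D(n) = (r+n)(r+n-1) + (-19/6)(r+n) + (4).
  a_n = [-1 a_{n-1} + 2 a_{n-2}] / D(n).
Since the indicial polynomial factors as (r - r_1)(r - r_2), D(n) = (r_1 + n - r_1)(r_1 + n - r_2) = n(n + 7/6).
Evaluating step by step (a_0 = 1):
  n = 1: D(1) = 1(1 + 7/6) = 13/6; numerator = -1(1) = -1; a_1 = (-1)/(13/6) = -6/13
  n = 2: D(2) = 2(2 + 7/6) = 19/3; numerator = -1(-6/13) + 2(1) = 32/13; a_2 = (32/13)/(19/3) = 96/247
  n = 3: D(3) = 3(3 + 7/6) = 25/2; numerator = -1(96/247) + 2(-6/13) = -324/247; a_3 = (-324/247)/(25/2) = -648/6175
  n = 4: D(4) = 4(4 + 7/6) = 62/3; numerator = -1(-648/6175) + 2(96/247) = 5448/6175; a_4 = (5448/6175)/(62/3) = 8172/191425

r = 8/3; a_0 = 1; a_1 = -6/13; a_2 = 96/247; a_3 = -648/6175; a_4 = 8172/191425


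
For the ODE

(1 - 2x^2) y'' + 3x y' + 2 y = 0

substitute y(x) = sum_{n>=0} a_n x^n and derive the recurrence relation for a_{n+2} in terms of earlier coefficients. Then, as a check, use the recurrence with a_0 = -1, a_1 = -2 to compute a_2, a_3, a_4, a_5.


Substitute y = sum_n a_n x^n.
(1 - 2 x^2) y'' contributes (n+2)(n+1) a_{n+2} - 2 n(n-1) a_n at x^n.
3 x y'(x) contributes 3 n a_n at x^n.
2 y(x) contributes 2 a_n at x^n.
Matching x^n: (n+2)(n+1) a_{n+2} + (-2 n(n-1) + 3 n + 2) a_n = 0.
Thus a_{n+2} = (2 n(n-1) - 3 n - 2) / ((n+1)(n+2)) * a_n.

Check with a_0 = -1, a_1 = -2 (apply the recurrence for n = 0, 1, 2, 3): a_0 = -1, a_1 = -2, a_2 = 1, a_3 = 5/3, a_4 = -1/3, a_5 = 1/12.

a_(n+2) = (2 n(n-1) - 3 n - 2) / ((n+1)(n+2)) * a_n; check: a_0 = -1, a_1 = -2, a_2 = 1, a_3 = 5/3, a_4 = -1/3, a_5 = 1/12


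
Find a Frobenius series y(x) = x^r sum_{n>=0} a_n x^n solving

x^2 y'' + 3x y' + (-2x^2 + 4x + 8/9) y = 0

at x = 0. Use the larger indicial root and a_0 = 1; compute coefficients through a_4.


Write in Frobenius form y'' + (p(x)/x) y' + (q(x)/x^2) y = 0:
  p(x) = 3,  q(x) = -2x^2 + 4x + 8/9.
Indicial equation: r(r-1) + (3) r + (8/9) = 0 -> roots r_1 = -2/3, r_2 = -4/3.
Take r = r_1 = -2/3. Let y(x) = x^r sum_{n>=0} a_n x^n with a_0 = 1.
Substitute y = x^r sum a_n x^n and match x^{r+n}. The recurrence is
  D(n) a_n + 4 a_{n-1} - 2 a_{n-2} = 0,  where D(n) = (r+n)(r+n-1) + (3)(r+n) + (8/9).
  a_n = [-4 a_{n-1} + 2 a_{n-2}] / D(n).
Since the indicial polynomial factors as (r - r_1)(r - r_2), D(n) = (r_1 + n - r_1)(r_1 + n - r_2) = n(n + 2/3).
Evaluating step by step (a_0 = 1):
  n = 1: D(1) = 1(1 + 2/3) = 5/3; numerator = -4(1) = -4; a_1 = (-4)/(5/3) = -12/5
  n = 2: D(2) = 2(2 + 2/3) = 16/3; numerator = -4(-12/5) + 2(1) = 58/5; a_2 = (58/5)/(16/3) = 87/40
  n = 3: D(3) = 3(3 + 2/3) = 11; numerator = -4(87/40) + 2(-12/5) = -27/2; a_3 = (-27/2)/(11) = -27/22
  n = 4: D(4) = 4(4 + 2/3) = 56/3; numerator = -4(-27/22) + 2(87/40) = 2037/220; a_4 = (2037/220)/(56/3) = 873/1760

r = -2/3; a_0 = 1; a_1 = -12/5; a_2 = 87/40; a_3 = -27/22; a_4 = 873/1760


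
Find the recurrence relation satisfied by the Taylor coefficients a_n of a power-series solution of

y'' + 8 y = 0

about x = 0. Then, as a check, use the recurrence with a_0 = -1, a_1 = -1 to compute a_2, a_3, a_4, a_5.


Substitute y = sum_n a_n x^n into y'' + (const) y = 0.
y''(x) = sum_{n>=0} (n+2)(n+1) a_{n+2} x^n.
The ODE becomes sum_n [(n+2)(n+1) a_{n+2} + 8 a_n] x^n = 0.
Setting each coefficient to zero gives the recurrence:
  (n+2)(n+1) a_{n+2} + 8 a_n = 0,
  a_{n+2} = -8 / ((n+1)(n+2)) a_n.

Check with a_0 = -1, a_1 = -1 (apply the recurrence for n = 0, 1, 2, 3): a_0 = -1, a_1 = -1, a_2 = 4, a_3 = 4/3, a_4 = -8/3, a_5 = -8/15.

a_{n+2} = -8/((n+1)(n+2)) * a_n; check: a_0 = -1, a_1 = -1, a_2 = 4, a_3 = 4/3, a_4 = -8/3, a_5 = -8/15


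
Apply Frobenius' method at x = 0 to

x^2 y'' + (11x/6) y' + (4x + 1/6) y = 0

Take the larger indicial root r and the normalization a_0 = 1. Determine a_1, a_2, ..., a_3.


Write in Frobenius form y'' + (p(x)/x) y' + (q(x)/x^2) y = 0:
  p(x) = 11/6,  q(x) = 4x + 1/6.
Indicial equation: r(r-1) + (11/6) r + (1/6) = 0 -> roots r_1 = -1/3, r_2 = -1/2.
Take r = r_1 = -1/3. Let y(x) = x^r sum_{n>=0} a_n x^n with a_0 = 1.
Substitute y = x^r sum a_n x^n and match x^{r+n}. The recurrence is
  D(n) a_n + 4 a_{n-1} = 0,  where D(n) = (r+n)(r+n-1) + (11/6)(r+n) + (1/6).
  a_n = -4 / D(n) * a_{n-1}.
Since the indicial polynomial factors as (r - r_1)(r - r_2), D(n) = (r_1 + n - r_1)(r_1 + n - r_2) = n(n + 1/6).
Evaluating step by step (a_0 = 1):
  n = 1: D(1) = 1(1 + 1/6) = 7/6; numerator = -4(1) = -4; a_1 = (-4)/(7/6) = -24/7
  n = 2: D(2) = 2(2 + 1/6) = 13/3; numerator = -4(-24/7) = 96/7; a_2 = (96/7)/(13/3) = 288/91
  n = 3: D(3) = 3(3 + 1/6) = 19/2; numerator = -4(288/91) = -1152/91; a_3 = (-1152/91)/(19/2) = -2304/1729

r = -1/3; a_0 = 1; a_1 = -24/7; a_2 = 288/91; a_3 = -2304/1729


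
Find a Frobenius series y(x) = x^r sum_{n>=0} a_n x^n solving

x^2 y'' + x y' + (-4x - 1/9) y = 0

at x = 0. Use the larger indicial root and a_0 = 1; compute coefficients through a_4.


Write in Frobenius form y'' + (p(x)/x) y' + (q(x)/x^2) y = 0:
  p(x) = 1,  q(x) = -4x - 1/9.
Indicial equation: r(r-1) + (1) r + (-1/9) = 0 -> roots r_1 = 1/3, r_2 = -1/3.
Take r = r_1 = 1/3. Let y(x) = x^r sum_{n>=0} a_n x^n with a_0 = 1.
Substitute y = x^r sum a_n x^n and match x^{r+n}. The recurrence is
  D(n) a_n - 4 a_{n-1} = 0,  where D(n) = (r+n)(r+n-1) + (1)(r+n) + (-1/9).
  a_n = 4 / D(n) * a_{n-1}.
Since the indicial polynomial factors as (r - r_1)(r - r_2), D(n) = (r_1 + n - r_1)(r_1 + n - r_2) = n(n + 2/3).
Evaluating step by step (a_0 = 1):
  n = 1: D(1) = 1(1 + 2/3) = 5/3; numerator = 4(1) = 4; a_1 = (4)/(5/3) = 12/5
  n = 2: D(2) = 2(2 + 2/3) = 16/3; numerator = 4(12/5) = 48/5; a_2 = (48/5)/(16/3) = 9/5
  n = 3: D(3) = 3(3 + 2/3) = 11; numerator = 4(9/5) = 36/5; a_3 = (36/5)/(11) = 36/55
  n = 4: D(4) = 4(4 + 2/3) = 56/3; numerator = 4(36/55) = 144/55; a_4 = (144/55)/(56/3) = 54/385

r = 1/3; a_0 = 1; a_1 = 12/5; a_2 = 9/5; a_3 = 36/55; a_4 = 54/385


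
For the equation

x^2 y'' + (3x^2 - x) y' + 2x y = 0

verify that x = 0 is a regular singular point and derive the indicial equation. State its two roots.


Divide by x^2 to reach normal form y'' + P_1(x) y' + P_2(x) y = 0 with P_1(x) = 3 - 1/x and P_2(x) = 2/x.
x = 0 is a singular point because the y'-coefficient 3 - 1/x has a pole at x = 0 and the y-coefficient 2/x has a pole at x = 0.
It is a regular singular point because x P_1(x) = p(x) = 3x - 1 and x^2 P_2(x) = q(x) = 2x are polynomials, hence analytic at x = 0.
p(0) = -1,  q(0) = 0.
Indicial equation: r(r-1) + p(0) r + q(0) = 0, i.e. r^2 + (p(0) - 1) r + q(0) = 0, i.e. r^2 - 2 r = 0.
Discriminant: (-2)^2 - 4(0) = 4, so r = (2 ± 2)/2.
Solving: r_1 = 2, r_2 = 0.

indicial: r^2 - 2 r = 0; roots r_1 = 2, r_2 = 0


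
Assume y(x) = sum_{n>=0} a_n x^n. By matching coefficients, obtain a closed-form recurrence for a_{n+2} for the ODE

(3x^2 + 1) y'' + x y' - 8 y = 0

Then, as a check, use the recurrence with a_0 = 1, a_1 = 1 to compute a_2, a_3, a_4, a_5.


Substitute y = sum_n a_n x^n.
(1 + 3 x^2) y'' contributes (n+2)(n+1) a_{n+2} + 3 n(n-1) a_n at x^n.
x y'(x) contributes n a_n at x^n.
-8 y(x) contributes -8 a_n at x^n.
Matching x^n: (n+2)(n+1) a_{n+2} + (3 n(n-1) + n - 8) a_n = 0.
Thus a_{n+2} = (-3 n(n-1) - n + 8) / ((n+1)(n+2)) * a_n.

Check with a_0 = 1, a_1 = 1 (apply the recurrence for n = 0, 1, 2, 3): a_0 = 1, a_1 = 1, a_2 = 4, a_3 = 7/6, a_4 = 0, a_5 = -91/120.

a_(n+2) = (-3 n(n-1) - n + 8) / ((n+1)(n+2)) * a_n; check: a_0 = 1, a_1 = 1, a_2 = 4, a_3 = 7/6, a_4 = 0, a_5 = -91/120


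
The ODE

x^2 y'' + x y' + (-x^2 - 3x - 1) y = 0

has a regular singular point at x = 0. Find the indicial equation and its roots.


Divide by x^2 to reach normal form y'' + P_1(x) y' + P_2(x) y = 0 with P_1(x) = 1/x and P_2(x) = -1 - 3/x - 1/x^2.
x = 0 is a singular point because the y'-coefficient 1/x has a pole at x = 0 and the y-coefficient -1 - 3/x - 1/x^2 has a pole at x = 0.
It is a regular singular point because x P_1(x) = p(x) = 1 and x^2 P_2(x) = q(x) = -x^2 - 3x - 1 are polynomials, hence analytic at x = 0.
p(0) = 1,  q(0) = -1.
Indicial equation: r(r-1) + p(0) r + q(0) = 0, i.e. r^2 + (p(0) - 1) r + q(0) = 0, i.e. r^2 - 1 = 0.
Discriminant: (0)^2 - 4(-1) = 4, so r = (0 ± 2)/2.
Solving: r_1 = 1, r_2 = -1.

indicial: r^2 - 1 = 0; roots r_1 = 1, r_2 = -1


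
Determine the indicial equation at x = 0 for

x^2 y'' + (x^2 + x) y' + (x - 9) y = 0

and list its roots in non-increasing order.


Divide by x^2 to reach normal form y'' + P_1(x) y' + P_2(x) y = 0 with P_1(x) = 1 + 1/x and P_2(x) = 1/x - 9/x^2.
x = 0 is a singular point because the y'-coefficient 1 + 1/x has a pole at x = 0 and the y-coefficient 1/x - 9/x^2 has a pole at x = 0.
It is a regular singular point because x P_1(x) = p(x) = x + 1 and x^2 P_2(x) = q(x) = x - 9 are polynomials, hence analytic at x = 0.
p(0) = 1,  q(0) = -9.
Indicial equation: r(r-1) + p(0) r + q(0) = 0, i.e. r^2 + (p(0) - 1) r + q(0) = 0, i.e. r^2 - 9 = 0.
Discriminant: (0)^2 - 4(-9) = 36, so r = (0 ± 6)/2.
Solving: r_1 = 3, r_2 = -3.

indicial: r^2 - 9 = 0; roots r_1 = 3, r_2 = -3


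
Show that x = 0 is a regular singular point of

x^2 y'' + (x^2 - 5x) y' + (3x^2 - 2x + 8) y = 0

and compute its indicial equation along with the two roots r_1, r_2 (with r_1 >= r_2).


Divide by x^2 to reach normal form y'' + P_1(x) y' + P_2(x) y = 0 with P_1(x) = 1 - 5/x and P_2(x) = 3 - 2/x + 8/x^2.
x = 0 is a singular point because the y'-coefficient 1 - 5/x has a pole at x = 0 and the y-coefficient 3 - 2/x + 8/x^2 has a pole at x = 0.
It is a regular singular point because x P_1(x) = p(x) = x - 5 and x^2 P_2(x) = q(x) = 3x^2 - 2x + 8 are polynomials, hence analytic at x = 0.
p(0) = -5,  q(0) = 8.
Indicial equation: r(r-1) + p(0) r + q(0) = 0, i.e. r^2 + (p(0) - 1) r + q(0) = 0, i.e. r^2 - 6 r + 8 = 0.
Discriminant: (-6)^2 - 4(8) = 4, so r = (6 ± 2)/2.
Solving: r_1 = 4, r_2 = 2.

indicial: r^2 - 6 r + 8 = 0; roots r_1 = 4, r_2 = 2


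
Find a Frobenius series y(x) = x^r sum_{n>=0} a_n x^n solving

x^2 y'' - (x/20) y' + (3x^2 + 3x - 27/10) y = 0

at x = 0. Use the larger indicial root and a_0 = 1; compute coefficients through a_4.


Write in Frobenius form y'' + (p(x)/x) y' + (q(x)/x^2) y = 0:
  p(x) = -1/20,  q(x) = 3x^2 + 3x - 27/10.
Indicial equation: r(r-1) + (-1/20) r + (-27/10) = 0 -> roots r_1 = 9/4, r_2 = -6/5.
Take r = r_1 = 9/4. Let y(x) = x^r sum_{n>=0} a_n x^n with a_0 = 1.
Substitute y = x^r sum a_n x^n and match x^{r+n}. The recurrence is
  D(n) a_n + 3 a_{n-1} + 3 a_{n-2} = 0,  where D(n) = (r+n)(r+n-1) + (-1/20)(r+n) + (-27/10).
  a_n = [-3 a_{n-1} - 3 a_{n-2}] / D(n).
Since the indicial polynomial factors as (r - r_1)(r - r_2), D(n) = (r_1 + n - r_1)(r_1 + n - r_2) = n(n + 69/20).
Evaluating step by step (a_0 = 1):
  n = 1: D(1) = 1(1 + 69/20) = 89/20; numerator = -3(1) = -3; a_1 = (-3)/(89/20) = -60/89
  n = 2: D(2) = 2(2 + 69/20) = 109/10; numerator = -3(-60/89) - 3(1) = -87/89; a_2 = (-87/89)/(109/10) = -870/9701
  n = 3: D(3) = 3(3 + 69/20) = 387/20; numerator = -3(-870/9701) - 3(-60/89) = 22230/9701; a_3 = (22230/9701)/(387/20) = 49400/417143
  n = 4: D(4) = 4(4 + 69/20) = 149/5; numerator = -3(49400/417143) - 3(-870/9701) = -330/3827; a_4 = (-330/3827)/(149/5) = -1650/570223

r = 9/4; a_0 = 1; a_1 = -60/89; a_2 = -870/9701; a_3 = 49400/417143; a_4 = -1650/570223


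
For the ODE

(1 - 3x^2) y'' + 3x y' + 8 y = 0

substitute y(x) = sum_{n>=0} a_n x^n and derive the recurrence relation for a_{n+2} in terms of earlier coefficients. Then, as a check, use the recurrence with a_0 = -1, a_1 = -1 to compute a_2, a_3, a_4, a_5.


Substitute y = sum_n a_n x^n.
(1 - 3 x^2) y'' contributes (n+2)(n+1) a_{n+2} - 3 n(n-1) a_n at x^n.
3 x y'(x) contributes 3 n a_n at x^n.
8 y(x) contributes 8 a_n at x^n.
Matching x^n: (n+2)(n+1) a_{n+2} + (-3 n(n-1) + 3 n + 8) a_n = 0.
Thus a_{n+2} = (3 n(n-1) - 3 n - 8) / ((n+1)(n+2)) * a_n.

Check with a_0 = -1, a_1 = -1 (apply the recurrence for n = 0, 1, 2, 3): a_0 = -1, a_1 = -1, a_2 = 4, a_3 = 11/6, a_4 = -8/3, a_5 = 11/120.

a_(n+2) = (3 n(n-1) - 3 n - 8) / ((n+1)(n+2)) * a_n; check: a_0 = -1, a_1 = -1, a_2 = 4, a_3 = 11/6, a_4 = -8/3, a_5 = 11/120


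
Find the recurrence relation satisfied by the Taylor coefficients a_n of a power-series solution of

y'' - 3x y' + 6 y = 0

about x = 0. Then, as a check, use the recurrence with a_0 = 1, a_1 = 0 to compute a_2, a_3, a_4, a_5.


Substitute y = sum_n a_n x^n.
y''(x) has coefficient (n+2)(n+1) a_{n+2} at x^n;
-3 x y'(x) has coefficient -3 n a_n at x^n (shift);
6 y(x) has coefficient 6 a_n at x^n.
Matching x^n: (n+2)(n+1) a_{n+2} + (-3n + 6) a_n = 0.
Thus a_{n+2} = (3n - 6) / ((n+1)(n+2)) * a_n.

Check with a_0 = 1, a_1 = 0 (apply the recurrence for n = 0, 1, 2, 3): a_0 = 1, a_1 = 0, a_2 = -3, a_3 = 0, a_4 = 0, a_5 = 0.

a_(n+2) = (3n - 6) / ((n+1)(n+2)) * a_n; check: a_0 = 1, a_1 = 0, a_2 = -3, a_3 = 0, a_4 = 0, a_5 = 0
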